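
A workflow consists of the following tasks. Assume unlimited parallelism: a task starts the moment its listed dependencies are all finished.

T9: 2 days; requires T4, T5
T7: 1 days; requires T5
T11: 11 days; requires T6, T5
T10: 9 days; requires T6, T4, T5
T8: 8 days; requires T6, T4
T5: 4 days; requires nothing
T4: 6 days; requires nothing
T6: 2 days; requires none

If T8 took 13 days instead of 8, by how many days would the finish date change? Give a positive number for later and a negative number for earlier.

Baseline: T4→T10 = 6+9 = 15 → 15 days.
T8 is off the critical path — its longest chain is 14 days, giving 1 of slack.
New critical path: T4→T8 = 6+13 = 19 ⇒ 19 days.
Change in finish: 19 − 15 = +4 days.

4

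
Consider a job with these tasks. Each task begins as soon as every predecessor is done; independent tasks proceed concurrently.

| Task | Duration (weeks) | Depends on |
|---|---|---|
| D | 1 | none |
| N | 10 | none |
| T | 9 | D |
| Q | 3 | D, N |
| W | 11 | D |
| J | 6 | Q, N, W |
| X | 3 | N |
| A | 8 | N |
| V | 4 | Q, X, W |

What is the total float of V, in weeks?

2

N→Q→J = 10+3+6 = 19 sets the makespan at 19 weeks.
The longest chain containing V totals 17 weeks.
So V can slip 19 − 17 = 2 weeks.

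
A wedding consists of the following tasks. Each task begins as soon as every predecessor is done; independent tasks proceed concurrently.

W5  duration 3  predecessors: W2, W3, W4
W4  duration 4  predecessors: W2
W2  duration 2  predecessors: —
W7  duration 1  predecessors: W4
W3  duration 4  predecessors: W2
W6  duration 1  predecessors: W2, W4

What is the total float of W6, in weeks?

2

W2→W3→W5 = 2+4+3 = 9 sets the makespan at 9 weeks.
Longest path through W6: 7 weeks (earliest finish 7, latest finish 9).
Slack of W6 = 8 − 6 = 2 weeks.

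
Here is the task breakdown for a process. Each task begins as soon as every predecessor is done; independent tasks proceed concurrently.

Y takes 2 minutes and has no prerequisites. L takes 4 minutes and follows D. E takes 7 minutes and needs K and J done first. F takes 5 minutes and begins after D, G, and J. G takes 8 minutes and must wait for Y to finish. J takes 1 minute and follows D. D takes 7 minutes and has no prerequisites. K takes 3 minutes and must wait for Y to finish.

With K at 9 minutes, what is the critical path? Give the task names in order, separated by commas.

Baseline: D→J→E = 7+1+7 = 15 → 15 minutes.
K has 3 minutes of float (longest path through it is 12).
Now Y→K→E = 2+9+7 = 18 is longest, so the finish becomes 18 minutes.

Y, K, E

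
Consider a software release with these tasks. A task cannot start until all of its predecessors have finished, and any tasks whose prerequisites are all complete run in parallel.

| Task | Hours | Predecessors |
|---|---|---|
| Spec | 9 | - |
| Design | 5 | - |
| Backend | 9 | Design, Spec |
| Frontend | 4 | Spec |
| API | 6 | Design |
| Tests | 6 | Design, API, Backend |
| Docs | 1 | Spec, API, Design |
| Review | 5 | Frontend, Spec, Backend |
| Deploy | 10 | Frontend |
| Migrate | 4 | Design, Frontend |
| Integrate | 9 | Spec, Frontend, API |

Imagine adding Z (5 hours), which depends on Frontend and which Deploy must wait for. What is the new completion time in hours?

28

Originally the project takes 24 hours.
With Z inserted, Deploy now waits for max(Frontend, Z).
New critical path: Spec→Frontend→Z→Deploy = 9+4+5+10 = 28 ⇒ 28 hours.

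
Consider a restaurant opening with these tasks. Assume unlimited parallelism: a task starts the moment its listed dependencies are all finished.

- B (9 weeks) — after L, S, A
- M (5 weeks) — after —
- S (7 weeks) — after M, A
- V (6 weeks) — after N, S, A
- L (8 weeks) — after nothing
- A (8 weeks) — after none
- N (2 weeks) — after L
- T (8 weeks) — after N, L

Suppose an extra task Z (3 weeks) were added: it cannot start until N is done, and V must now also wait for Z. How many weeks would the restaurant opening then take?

Originally the restaurant opening takes 24 weeks.
With Z inserted, V now waits for max(N, S, A, Z).
New critical path: A→S→B = 8+7+9 = 24 ⇒ 24 weeks.

24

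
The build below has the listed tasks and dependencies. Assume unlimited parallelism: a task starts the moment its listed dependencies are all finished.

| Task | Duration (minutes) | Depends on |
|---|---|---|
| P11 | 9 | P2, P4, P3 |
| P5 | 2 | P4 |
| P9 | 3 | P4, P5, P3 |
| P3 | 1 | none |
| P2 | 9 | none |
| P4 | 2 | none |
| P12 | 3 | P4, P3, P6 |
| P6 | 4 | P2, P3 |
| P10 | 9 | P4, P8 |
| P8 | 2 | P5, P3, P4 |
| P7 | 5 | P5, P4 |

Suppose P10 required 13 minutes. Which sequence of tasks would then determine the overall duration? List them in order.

P4, P5, P8, P10

The binding path is P2→P11 = 9+9 = 18; finish at 18 minutes.
The longest path through P10 is only 15 minutes, so P10 has float 3.
New critical path: P4→P5→P8→P10 = 2+2+2+13 = 19 ⇒ 19 minutes.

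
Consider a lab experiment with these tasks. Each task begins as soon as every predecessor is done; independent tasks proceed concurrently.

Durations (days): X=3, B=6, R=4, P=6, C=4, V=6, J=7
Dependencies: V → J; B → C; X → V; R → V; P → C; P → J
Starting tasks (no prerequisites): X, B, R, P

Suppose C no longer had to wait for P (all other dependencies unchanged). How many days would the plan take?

17

Original critical path: R→V→J = 4+6+7 = 17 ⇒ 17 days.
Dropping P→C doesn't change C's earliest start (6); another predecessor still binds.
After: R→V→J = 4+6+7 = 17 → 17 days.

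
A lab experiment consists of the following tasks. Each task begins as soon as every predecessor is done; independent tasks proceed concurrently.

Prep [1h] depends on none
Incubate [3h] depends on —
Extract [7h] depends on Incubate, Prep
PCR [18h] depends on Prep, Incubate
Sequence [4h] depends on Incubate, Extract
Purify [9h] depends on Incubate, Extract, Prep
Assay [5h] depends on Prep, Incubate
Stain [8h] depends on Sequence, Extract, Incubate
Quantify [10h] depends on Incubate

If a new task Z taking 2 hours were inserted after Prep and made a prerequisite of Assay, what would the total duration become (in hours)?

Originally the lab experiment takes 22 hours.
With Z inserted, Assay now waits for max(Prep, Incubate, Z).
New critical path: Incubate→Extract→Sequence→Stain = 3+7+4+8 = 22 ⇒ 22 hours.

22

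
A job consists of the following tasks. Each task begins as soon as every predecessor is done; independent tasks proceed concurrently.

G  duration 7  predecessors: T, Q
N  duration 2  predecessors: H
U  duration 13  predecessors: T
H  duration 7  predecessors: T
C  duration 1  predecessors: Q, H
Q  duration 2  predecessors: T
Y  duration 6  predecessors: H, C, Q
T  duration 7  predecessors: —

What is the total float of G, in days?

The longest chain is T→H→C→Y = 7+7+1+6 = 21; overall finish 21 days.
Longest path through G: 16 days (earliest finish 16, latest finish 21).
Slack of G = 14 − 9 = 5 days.

5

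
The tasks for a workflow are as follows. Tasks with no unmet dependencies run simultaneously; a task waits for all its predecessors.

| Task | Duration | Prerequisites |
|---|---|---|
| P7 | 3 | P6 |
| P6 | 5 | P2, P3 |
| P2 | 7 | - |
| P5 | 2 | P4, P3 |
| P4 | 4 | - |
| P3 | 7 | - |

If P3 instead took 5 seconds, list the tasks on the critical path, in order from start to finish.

Critical path before the change: P3→P6→P7 = 7+5+3 = 15 giving 15 seconds.
P3 is on the critical path; changing it to 5 makes that path 13 seconds.
The binding chain switches to P2→P6→P7 = 7+5+3 = 15; finish 15 seconds.

P2, P6, P7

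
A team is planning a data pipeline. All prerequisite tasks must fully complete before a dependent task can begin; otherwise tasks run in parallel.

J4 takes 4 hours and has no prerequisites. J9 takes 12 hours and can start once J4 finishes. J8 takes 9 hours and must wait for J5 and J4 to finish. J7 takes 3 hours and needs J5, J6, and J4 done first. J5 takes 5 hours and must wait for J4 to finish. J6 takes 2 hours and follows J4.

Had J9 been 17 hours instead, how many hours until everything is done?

As given, the longest chain is J4→J5→J8 = 4+5+9 = 18, so the finish is 18 hours.
J9 is off the critical path — its longest chain is 16 hours, giving 2 of slack.
New critical path: J4→J9 = 4+17 = 21 ⇒ 21 hours.

21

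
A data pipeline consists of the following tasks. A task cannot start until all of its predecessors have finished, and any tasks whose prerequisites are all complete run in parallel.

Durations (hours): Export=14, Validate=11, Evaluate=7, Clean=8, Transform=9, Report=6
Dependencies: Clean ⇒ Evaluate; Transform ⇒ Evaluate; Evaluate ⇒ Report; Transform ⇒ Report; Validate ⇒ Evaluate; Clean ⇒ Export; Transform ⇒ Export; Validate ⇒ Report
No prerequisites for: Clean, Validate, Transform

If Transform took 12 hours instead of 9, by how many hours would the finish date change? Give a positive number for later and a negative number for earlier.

As given, the longest chain is Validate→Evaluate→Report = 11+7+6 = 24, so the finish is 24 hours.
The longest path through Transform is only 23 hours, so Transform has float 1.
New critical path: Transform→Export = 12+14 = 26 ⇒ 26 hours.
Change in finish: 26 − 24 = +2 hours.

2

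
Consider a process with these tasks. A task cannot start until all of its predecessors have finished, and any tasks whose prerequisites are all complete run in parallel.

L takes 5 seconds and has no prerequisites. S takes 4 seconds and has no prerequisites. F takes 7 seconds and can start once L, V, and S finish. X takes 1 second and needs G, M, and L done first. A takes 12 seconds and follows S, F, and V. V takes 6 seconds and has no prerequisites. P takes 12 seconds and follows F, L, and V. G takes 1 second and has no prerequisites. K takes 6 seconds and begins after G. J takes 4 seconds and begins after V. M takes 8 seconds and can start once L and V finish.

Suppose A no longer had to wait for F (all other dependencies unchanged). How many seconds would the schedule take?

25

With the dependency in place, V→F→P = 6+7+12 = 25 sets the finish at 25 seconds.
Without F→A, A's earliest start moves from 13 to 6.
The longest chain is now V→F→P = 6+7+12 = 25, so the schedule takes 25 seconds.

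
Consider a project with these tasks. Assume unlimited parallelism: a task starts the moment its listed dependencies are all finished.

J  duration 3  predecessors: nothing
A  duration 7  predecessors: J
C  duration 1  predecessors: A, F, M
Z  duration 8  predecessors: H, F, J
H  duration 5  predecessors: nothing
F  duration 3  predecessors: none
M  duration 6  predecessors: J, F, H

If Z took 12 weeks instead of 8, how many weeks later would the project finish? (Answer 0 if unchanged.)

The binding path is H→Z = 5+8 = 13; finish at 13 weeks.
Z is on the critical path; changing it to 12 makes that path 17 weeks.
The critical path is still H→Z; finish is now 17 weeks.
Change in finish: 17 − 13 = +4 weeks.

4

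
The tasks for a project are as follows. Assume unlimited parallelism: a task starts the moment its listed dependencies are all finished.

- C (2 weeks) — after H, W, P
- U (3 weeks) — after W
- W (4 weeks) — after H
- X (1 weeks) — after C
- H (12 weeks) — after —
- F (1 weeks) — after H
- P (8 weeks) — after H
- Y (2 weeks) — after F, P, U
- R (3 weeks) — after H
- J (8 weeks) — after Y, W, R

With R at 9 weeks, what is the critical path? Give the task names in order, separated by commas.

As given, the longest chain is H→P→Y→J = 12+8+2+8 = 30, so the finish is 30 weeks.
The longest path through R is only 23 weeks, so R has float 7.
The critical path is still H→P→Y→J; finish is now 30 weeks.

H, P, Y, J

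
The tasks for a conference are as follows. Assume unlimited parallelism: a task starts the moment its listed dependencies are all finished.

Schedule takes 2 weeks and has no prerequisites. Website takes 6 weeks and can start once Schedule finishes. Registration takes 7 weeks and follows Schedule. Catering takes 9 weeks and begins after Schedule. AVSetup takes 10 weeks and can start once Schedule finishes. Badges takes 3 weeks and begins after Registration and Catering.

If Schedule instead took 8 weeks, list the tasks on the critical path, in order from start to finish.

Schedule, Catering, Badges

Baseline: Schedule→Catering→Badges = 2+9+3 = 14 → 14 weeks.
Since Schedule is critical, the +6 change carries straight to that chain (now 20 weeks).
That remains the longest chain; total 20 weeks.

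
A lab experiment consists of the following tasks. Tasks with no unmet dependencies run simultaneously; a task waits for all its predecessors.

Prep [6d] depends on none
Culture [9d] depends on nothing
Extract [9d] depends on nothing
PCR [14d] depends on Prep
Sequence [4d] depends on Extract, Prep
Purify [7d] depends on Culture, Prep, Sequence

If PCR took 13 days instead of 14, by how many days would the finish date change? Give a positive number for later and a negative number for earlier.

0

The binding path is Prep→PCR = 6+14 = 20; finish at 20 days.
PCR lies on that path, so at 13 days the path becomes 19 days.
The binding chain switches to Extract→Sequence→Purify = 9+4+7 = 20; finish 20 days.
Change in finish: 20 − 20 = +0 days.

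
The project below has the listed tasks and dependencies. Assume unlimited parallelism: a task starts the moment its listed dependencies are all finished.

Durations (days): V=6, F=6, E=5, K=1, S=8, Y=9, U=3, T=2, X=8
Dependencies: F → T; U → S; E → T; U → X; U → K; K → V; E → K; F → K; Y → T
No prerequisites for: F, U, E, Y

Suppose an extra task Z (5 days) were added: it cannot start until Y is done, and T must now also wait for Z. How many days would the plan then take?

16

Originally the plan takes 13 days.
With Z inserted, T now waits for max(Y, E, F, Z).
New critical path: Y→Z→T = 9+5+2 = 16 ⇒ 16 days.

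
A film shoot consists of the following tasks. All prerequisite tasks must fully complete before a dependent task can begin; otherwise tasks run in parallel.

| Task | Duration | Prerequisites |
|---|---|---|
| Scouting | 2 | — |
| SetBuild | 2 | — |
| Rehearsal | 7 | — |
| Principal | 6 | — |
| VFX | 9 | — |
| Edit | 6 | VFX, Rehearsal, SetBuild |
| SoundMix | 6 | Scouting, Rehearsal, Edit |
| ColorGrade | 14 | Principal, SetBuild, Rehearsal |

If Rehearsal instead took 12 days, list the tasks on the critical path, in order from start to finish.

Rehearsal, ColorGrade

Actual critical path: Rehearsal→ColorGrade = 7+14 = 21 ⇒ 21 days.
Rehearsal lies on that path, so at 12 days the path becomes 26 days.
The critical path is still Rehearsal→ColorGrade; finish is now 26 days.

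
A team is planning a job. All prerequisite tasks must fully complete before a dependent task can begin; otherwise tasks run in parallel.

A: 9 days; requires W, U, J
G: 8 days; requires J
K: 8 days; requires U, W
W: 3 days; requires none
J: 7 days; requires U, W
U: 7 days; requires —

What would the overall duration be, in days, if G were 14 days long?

Critical path before the change: U→J→A = 7+7+9 = 23 giving 23 days.
G has 1 day of float (longest path through it is 22).
New critical path: U→J→G = 7+7+14 = 28 ⇒ 28 days.

28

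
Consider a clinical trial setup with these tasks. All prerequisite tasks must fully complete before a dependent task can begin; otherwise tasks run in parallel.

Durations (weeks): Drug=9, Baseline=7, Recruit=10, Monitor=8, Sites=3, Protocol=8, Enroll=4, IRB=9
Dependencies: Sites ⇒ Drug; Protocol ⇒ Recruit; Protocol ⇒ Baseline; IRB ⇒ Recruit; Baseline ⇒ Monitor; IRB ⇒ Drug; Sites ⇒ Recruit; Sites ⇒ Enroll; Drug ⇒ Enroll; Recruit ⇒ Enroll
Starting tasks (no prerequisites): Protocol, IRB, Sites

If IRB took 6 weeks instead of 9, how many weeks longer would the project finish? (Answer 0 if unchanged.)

The binding path is IRB→Recruit→Enroll = 9+10+4 = 23; finish at 23 weeks.
IRB is on the critical path; changing it to 6 makes that path 20 weeks.
The binding chain switches to Protocol→Baseline→Monitor = 8+7+8 = 23; finish 23 weeks.
Change in finish: 23 − 23 = +0 weeks.

0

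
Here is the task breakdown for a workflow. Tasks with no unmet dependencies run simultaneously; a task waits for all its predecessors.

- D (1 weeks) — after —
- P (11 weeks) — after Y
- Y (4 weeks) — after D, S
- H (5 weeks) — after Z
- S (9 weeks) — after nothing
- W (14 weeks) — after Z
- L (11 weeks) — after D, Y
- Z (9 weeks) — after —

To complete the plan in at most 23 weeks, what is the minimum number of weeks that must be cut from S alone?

Current finish: 24 weeks; target: 23.
S is on every critical path, so each week cut from S cuts the finish by one (this holds down to a finish of 23).
Need 24 − 23 = 1 week off S → S becomes 8 weeks, finish becomes 23.

1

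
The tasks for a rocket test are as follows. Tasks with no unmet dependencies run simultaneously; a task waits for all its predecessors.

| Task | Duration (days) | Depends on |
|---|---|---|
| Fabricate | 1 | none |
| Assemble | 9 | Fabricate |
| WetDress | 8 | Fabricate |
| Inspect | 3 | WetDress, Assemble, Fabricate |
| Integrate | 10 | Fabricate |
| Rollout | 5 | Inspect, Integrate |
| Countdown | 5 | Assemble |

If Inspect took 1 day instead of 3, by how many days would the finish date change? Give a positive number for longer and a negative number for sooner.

Baseline: Fabricate→Assemble→Inspect→Rollout = 1+9+3+5 = 18 → 18 days.
Inspect is on the critical path; changing it to 1 makes that path 16 days.
No other chain overtakes it, so the finish is 16 days.
Change in finish: 16 − 18 = -2 days.

-2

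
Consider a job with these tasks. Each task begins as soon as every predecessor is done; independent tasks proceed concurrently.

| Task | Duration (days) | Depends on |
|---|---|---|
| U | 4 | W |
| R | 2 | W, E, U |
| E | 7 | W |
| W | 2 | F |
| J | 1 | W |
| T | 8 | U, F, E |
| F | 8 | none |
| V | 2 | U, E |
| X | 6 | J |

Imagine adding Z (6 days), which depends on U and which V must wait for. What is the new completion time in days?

Originally the job takes 25 days.
With Z inserted, V now waits for max(U, E, Z).
New critical path: F→W→E→T = 8+2+7+8 = 25 ⇒ 25 days.

25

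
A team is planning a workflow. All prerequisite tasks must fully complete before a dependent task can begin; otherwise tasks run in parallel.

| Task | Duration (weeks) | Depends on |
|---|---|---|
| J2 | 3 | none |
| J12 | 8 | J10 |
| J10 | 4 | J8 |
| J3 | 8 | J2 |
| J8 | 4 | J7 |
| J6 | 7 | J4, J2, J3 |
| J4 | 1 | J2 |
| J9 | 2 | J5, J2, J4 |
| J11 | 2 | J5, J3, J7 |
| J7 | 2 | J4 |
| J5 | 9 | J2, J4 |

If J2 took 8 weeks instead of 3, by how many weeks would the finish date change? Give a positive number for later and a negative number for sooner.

5

Baseline: J2→J4→J7→J8→J10→J12 = 3+1+2+4+4+8 = 22 → 22 weeks.
J2 is on the critical path; changing it to 8 makes that path 27 weeks.
No other chain overtakes it, so the finish is 27 weeks.
Change in finish: 27 − 22 = +5 weeks.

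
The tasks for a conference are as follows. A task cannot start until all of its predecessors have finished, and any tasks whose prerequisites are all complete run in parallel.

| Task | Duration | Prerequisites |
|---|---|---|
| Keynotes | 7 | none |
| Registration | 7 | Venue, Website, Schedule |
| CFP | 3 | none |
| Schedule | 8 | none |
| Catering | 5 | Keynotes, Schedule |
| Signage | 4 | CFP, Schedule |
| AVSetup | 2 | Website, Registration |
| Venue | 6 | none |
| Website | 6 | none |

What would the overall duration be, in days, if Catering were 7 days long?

17

The binding path is Schedule→Registration→AVSetup = 8+7+2 = 17; finish at 17 days.
The longest path through Catering is only 13 days, so Catering has float 4.
The critical path is still Schedule→Registration→AVSetup; finish is now 17 days.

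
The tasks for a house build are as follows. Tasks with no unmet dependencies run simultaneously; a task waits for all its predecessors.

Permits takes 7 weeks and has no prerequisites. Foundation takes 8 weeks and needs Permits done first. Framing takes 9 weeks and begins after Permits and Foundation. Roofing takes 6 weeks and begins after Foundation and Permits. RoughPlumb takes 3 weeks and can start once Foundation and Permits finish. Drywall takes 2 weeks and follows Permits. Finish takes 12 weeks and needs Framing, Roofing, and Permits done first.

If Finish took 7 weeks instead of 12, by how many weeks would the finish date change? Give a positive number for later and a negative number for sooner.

Critical path before the change: Permits→Foundation→Framing→Finish = 7+8+9+12 = 36 giving 36 weeks.
Finish lies on that path, so at 7 weeks the path becomes 31 weeks.
No other chain overtakes it, so the finish is 31 weeks.
Change in finish: 31 − 36 = -5 weeks.

-5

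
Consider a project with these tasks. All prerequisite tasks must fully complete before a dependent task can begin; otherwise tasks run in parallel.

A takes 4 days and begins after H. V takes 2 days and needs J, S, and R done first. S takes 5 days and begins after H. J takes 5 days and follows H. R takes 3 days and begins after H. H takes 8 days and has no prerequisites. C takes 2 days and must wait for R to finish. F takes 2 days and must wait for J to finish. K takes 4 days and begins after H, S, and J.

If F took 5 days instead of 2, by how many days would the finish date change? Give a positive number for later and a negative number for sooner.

1

Critical path before the change: H→S→K = 8+5+4 = 17 giving 17 days.
F is off the critical path — its longest chain is 15 days, giving 2 of slack.
The binding chain switches to H→J→F = 8+5+5 = 18; finish 18 days.
Change in finish: 18 − 17 = +1 days.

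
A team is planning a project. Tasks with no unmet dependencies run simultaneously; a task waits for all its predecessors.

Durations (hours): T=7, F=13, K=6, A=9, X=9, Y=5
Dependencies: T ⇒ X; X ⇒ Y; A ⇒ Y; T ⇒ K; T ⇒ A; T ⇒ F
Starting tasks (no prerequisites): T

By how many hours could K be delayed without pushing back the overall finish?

Critical path: T→A→Y = 7+9+5 = 21, so the finish is 21 hours.
Longest path through K: 13 hours (earliest finish 13, latest finish 21).
Float = 21 − 13 = 8.

8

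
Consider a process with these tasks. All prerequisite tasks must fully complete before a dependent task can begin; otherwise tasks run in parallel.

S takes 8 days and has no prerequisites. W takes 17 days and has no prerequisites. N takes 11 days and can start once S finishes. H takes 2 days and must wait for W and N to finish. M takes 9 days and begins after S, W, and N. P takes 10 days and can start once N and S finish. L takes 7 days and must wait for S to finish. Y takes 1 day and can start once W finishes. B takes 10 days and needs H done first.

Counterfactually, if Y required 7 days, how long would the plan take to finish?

Critical path before the change: S→N→H→B = 8+11+2+10 = 31 giving 31 days.
Y is off the critical path — its longest chain is 18 days, giving 13 of slack.
No other chain overtakes it, so the finish is 31 days.

31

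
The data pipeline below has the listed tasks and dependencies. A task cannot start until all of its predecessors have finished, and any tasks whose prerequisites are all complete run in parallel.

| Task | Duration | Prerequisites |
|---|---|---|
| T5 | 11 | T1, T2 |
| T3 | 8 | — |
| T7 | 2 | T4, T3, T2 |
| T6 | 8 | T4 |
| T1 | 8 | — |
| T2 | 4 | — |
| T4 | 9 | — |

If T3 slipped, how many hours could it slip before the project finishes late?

T1→T5 = 8+11 = 19 sets the makespan at 19 hours.
Longest path through T3: 10 hours (earliest finish 8, latest finish 17).
Float = 19 − 10 = 9.

9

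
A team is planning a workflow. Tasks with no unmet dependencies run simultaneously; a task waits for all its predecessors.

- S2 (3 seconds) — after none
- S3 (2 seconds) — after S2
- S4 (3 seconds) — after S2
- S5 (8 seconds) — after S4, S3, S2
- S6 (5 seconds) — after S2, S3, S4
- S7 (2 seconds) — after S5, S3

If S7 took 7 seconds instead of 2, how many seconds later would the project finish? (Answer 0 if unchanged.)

Critical path before the change: S2→S4→S5→S7 = 3+3+8+2 = 16 giving 16 seconds.
Since S7 is critical, the +5 change carries straight to that chain (now 21 seconds).
That remains the longest chain; total 21 seconds.
Change in finish: 21 − 16 = +5 seconds.

5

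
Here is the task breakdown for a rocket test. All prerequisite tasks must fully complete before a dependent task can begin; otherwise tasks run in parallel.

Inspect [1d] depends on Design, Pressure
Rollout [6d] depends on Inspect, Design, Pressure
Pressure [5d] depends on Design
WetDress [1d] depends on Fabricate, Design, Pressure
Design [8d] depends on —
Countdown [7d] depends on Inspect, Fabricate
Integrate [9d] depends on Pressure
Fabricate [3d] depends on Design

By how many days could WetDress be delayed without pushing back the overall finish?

8

Critical path: Design→Pressure→Integrate = 8+5+9 = 22, so the finish is 22 days.
WetDress finishes as early as 14 and must finish by 22.
Slack of WetDress = 21 − 13 = 8 days.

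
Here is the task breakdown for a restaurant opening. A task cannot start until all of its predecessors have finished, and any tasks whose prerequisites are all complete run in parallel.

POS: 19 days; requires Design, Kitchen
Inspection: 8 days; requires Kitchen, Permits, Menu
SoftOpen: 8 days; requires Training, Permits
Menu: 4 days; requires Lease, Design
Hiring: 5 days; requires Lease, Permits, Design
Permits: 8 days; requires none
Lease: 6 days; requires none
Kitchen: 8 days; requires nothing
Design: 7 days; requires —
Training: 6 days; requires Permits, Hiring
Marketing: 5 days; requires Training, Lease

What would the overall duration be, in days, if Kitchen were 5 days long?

27

Baseline: Kitchen→POS = 8+19 = 27 → 27 days.
Since Kitchen is critical, the -3 change carries straight to that chain (now 24 days).
Now Permits→Hiring→Training→SoftOpen = 8+5+6+8 = 27 is longest, so the finish becomes 27 days.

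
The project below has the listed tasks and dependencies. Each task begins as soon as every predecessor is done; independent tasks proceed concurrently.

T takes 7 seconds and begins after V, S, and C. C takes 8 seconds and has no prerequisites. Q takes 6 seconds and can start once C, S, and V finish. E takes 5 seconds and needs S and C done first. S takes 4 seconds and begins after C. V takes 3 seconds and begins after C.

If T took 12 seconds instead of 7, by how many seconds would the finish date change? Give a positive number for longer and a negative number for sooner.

The binding path is C→S→T = 8+4+7 = 19; finish at 19 seconds.
T lies on that path, so at 12 seconds the path becomes 24 seconds.
No other chain overtakes it, so the finish is 24 seconds.
Change in finish: 24 − 19 = +5 seconds.

5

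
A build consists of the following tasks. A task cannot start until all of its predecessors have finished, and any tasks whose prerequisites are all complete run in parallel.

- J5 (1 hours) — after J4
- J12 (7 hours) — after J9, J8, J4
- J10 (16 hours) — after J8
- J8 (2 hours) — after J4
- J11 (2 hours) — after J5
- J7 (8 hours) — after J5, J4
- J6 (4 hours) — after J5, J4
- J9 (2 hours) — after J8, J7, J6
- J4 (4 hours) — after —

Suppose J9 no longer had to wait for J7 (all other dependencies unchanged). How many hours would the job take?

Before: longest chain J4→J5→J7→J9→J12 = 4+1+8+2+7 = 22, finish 22.
Without J7→J9, J9's earliest start moves from 13 to 9.
After: J4→J8→J10 = 4+2+16 = 22 → 22 hours.

22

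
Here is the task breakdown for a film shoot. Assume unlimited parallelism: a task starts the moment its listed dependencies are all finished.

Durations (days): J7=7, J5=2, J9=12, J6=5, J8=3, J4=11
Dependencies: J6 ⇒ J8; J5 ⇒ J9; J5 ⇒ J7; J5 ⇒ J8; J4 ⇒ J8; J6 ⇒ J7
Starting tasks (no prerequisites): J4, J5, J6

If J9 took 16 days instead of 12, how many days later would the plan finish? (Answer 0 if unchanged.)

4

As given, the longest chain is J5→J9 = 2+12 = 14, so the finish is 14 days.
Since J9 is critical, the +4 change carries straight to that chain (now 18 days).
That remains the longest chain; total 18 days.
Change in finish: 18 − 14 = +4 days.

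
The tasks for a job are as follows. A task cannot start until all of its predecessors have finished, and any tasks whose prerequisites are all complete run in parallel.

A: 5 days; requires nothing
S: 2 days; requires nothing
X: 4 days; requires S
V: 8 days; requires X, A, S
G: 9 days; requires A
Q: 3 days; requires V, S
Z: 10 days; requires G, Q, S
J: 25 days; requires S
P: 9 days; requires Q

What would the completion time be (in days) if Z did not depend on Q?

27

With the dependency in place, S→X→V→Q→Z = 2+4+8+3+10 = 27 sets the finish at 27 days.
Without Q→Z, Z's earliest start moves from 17 to 14.
The longest chain is now S→J = 2+25 = 27, so the project takes 27 days.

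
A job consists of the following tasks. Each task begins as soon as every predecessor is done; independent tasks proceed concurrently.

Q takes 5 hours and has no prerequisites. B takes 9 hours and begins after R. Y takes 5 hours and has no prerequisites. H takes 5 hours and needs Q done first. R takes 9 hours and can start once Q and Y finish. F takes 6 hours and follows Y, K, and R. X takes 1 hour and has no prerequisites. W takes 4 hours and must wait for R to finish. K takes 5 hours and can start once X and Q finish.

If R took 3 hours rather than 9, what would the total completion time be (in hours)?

17

As given, the longest chain is Q→R→B = 5+9+9 = 23, so the finish is 23 hours.
Since R is critical, the -6 change carries straight to that chain (now 17 hours).
No other chain overtakes it, so the finish is 17 hours.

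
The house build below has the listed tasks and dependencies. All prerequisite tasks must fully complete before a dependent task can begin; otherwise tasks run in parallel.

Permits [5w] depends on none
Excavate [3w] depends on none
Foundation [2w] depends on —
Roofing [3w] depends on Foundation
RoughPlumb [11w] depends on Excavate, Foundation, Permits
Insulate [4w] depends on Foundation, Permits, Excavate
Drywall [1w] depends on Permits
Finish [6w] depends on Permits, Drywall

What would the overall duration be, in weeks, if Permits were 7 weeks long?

18

Actual critical path: Permits→RoughPlumb = 5+11 = 16 ⇒ 16 weeks.
Since Permits is critical, the +2 change carries straight to that chain (now 18 weeks).
No other chain overtakes it, so the finish is 18 weeks.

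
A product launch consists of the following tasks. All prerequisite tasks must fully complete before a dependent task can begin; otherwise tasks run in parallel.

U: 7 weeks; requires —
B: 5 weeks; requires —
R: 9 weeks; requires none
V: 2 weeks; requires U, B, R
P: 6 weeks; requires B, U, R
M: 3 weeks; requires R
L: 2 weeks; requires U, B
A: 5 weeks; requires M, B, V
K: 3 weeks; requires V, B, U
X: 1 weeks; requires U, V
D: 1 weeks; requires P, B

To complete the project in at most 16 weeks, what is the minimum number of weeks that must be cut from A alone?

Current finish: 17 weeks; target: 16.
A is on every critical path, so each week cut from A cuts the finish by one (this holds down to a finish of 16).
Need 17 − 16 = 1 week off A → A becomes 4 weeks, finish becomes 16.

1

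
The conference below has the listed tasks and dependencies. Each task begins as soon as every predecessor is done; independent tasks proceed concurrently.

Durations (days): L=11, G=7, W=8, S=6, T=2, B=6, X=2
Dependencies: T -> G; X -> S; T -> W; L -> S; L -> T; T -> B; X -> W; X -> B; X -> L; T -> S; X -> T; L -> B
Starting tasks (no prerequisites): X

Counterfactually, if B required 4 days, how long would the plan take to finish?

23

Critical path before the change: X→L→T→W = 2+11+2+8 = 23 giving 23 days.
B has 2 days of float (longest path through it is 21).
The critical path is still X→L→T→W; finish is now 23 days.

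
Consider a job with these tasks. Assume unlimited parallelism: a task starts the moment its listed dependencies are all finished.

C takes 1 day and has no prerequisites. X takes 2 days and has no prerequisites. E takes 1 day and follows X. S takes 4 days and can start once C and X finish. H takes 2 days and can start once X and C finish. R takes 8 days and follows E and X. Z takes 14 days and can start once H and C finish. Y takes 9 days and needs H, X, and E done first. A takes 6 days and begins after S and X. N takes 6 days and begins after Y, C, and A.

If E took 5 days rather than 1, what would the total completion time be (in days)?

Critical path before the change: X→H→Y→N = 2+2+9+6 = 19 giving 19 days.
E has 1 day of float (longest path through it is 18).
Now X→E→Y→N = 2+5+9+6 = 22 is longest, so the finish becomes 22 days.

22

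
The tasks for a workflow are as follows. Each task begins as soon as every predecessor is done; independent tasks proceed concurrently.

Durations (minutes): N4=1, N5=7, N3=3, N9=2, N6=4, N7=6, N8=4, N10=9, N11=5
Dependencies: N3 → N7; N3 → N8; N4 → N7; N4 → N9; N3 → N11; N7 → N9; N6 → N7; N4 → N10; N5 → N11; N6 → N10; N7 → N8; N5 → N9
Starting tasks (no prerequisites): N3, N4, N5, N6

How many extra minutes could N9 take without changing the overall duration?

2

N6→N7→N8 = 4+6+4 = 14 sets the makespan at 14 minutes.
Longest path through N9: 12 minutes (earliest finish 12, latest finish 14).
So N9 can slip 14 − 12 = 2 minutes.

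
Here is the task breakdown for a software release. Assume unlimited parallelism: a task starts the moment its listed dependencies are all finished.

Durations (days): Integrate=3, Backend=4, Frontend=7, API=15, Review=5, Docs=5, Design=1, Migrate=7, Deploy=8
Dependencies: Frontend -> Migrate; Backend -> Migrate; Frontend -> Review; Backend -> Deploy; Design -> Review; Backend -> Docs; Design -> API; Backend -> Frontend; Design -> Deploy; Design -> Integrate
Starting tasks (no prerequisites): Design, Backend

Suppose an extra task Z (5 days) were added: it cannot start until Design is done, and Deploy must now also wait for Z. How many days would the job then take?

Originally the job takes 18 days.
With Z inserted, Deploy now waits for max(Design, Backend, Z).
New critical path: Backend→Frontend→Migrate = 4+7+7 = 18 ⇒ 18 days.

18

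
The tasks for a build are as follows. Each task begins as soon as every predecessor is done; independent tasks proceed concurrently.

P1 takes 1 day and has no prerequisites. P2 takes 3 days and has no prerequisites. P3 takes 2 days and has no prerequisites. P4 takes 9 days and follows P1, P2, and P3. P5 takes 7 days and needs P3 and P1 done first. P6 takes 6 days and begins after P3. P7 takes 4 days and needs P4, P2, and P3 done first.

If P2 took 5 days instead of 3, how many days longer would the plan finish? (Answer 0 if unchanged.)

2

Actual critical path: P2→P4→P7 = 3+9+4 = 16 ⇒ 16 days.
Since P2 is critical, the +2 change carries straight to that chain (now 18 days).
The critical path is still P2→P4→P7; finish is now 18 days.
Change in finish: 18 − 16 = +2 days.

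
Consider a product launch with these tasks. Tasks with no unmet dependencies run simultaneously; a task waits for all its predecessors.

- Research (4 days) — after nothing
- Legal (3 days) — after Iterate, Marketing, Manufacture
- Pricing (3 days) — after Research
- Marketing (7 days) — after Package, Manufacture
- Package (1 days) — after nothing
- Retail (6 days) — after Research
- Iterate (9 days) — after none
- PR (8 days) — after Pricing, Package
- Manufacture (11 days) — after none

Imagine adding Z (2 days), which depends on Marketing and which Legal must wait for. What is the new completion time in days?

Originally the project takes 21 days.
With Z inserted, Legal now waits for max(Iterate, Marketing, Manufacture, Z).
New critical path: Manufacture→Marketing→Z→Legal = 11+7+2+3 = 23 ⇒ 23 days.

23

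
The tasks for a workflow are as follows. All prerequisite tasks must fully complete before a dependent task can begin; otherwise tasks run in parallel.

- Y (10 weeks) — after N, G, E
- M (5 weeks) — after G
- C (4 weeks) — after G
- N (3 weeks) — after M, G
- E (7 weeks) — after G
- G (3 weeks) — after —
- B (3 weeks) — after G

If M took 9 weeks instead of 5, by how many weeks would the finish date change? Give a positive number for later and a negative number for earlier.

4

The binding path is G→M→N→Y = 3+5+3+10 = 21; finish at 21 weeks.
M is on the critical path; changing it to 9 makes that path 25 weeks.
No other chain overtakes it, so the finish is 25 weeks.
Change in finish: 25 − 21 = +4 weeks.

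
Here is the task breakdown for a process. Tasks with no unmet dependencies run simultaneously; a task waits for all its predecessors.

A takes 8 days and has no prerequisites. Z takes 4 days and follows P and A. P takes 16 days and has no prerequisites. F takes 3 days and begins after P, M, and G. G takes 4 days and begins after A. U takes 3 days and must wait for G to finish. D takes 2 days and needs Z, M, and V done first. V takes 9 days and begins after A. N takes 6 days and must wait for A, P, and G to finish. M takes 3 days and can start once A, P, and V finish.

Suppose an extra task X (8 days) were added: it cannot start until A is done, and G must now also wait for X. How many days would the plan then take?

Originally the plan takes 23 days.
With X inserted, G now waits for max(A, X).
New critical path: A→X→G→N = 8+8+4+6 = 26 ⇒ 26 days.

26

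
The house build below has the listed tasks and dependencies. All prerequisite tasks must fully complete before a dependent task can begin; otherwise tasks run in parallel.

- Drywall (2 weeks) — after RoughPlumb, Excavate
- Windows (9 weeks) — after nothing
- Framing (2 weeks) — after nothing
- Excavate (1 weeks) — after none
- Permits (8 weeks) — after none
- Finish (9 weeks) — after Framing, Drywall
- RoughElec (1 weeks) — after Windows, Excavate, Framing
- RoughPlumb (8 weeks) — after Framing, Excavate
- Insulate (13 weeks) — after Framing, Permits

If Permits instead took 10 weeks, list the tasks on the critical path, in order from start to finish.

Permits, Insulate

Baseline: Permits→Insulate = 8+13 = 21 → 21 weeks.
Permits is on the critical path; changing it to 10 makes that path 23 weeks.
No other chain overtakes it, so the finish is 23 weeks.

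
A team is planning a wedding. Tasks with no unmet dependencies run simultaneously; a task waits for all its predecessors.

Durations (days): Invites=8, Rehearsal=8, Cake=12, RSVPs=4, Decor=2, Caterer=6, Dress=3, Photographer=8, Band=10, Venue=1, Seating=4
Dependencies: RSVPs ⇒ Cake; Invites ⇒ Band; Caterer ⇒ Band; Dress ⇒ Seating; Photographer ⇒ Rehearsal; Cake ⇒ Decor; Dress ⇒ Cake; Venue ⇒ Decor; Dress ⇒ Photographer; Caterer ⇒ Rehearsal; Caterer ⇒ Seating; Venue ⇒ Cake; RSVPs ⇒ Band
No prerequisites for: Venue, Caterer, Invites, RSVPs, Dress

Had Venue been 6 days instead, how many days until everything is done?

Baseline: Dress→Photographer→Rehearsal = 3+8+8 = 19 → 19 days.
Venue has 4 days of float (longest path through it is 15).
New critical path: Venue→Cake→Decor = 6+12+2 = 20 ⇒ 20 days.

20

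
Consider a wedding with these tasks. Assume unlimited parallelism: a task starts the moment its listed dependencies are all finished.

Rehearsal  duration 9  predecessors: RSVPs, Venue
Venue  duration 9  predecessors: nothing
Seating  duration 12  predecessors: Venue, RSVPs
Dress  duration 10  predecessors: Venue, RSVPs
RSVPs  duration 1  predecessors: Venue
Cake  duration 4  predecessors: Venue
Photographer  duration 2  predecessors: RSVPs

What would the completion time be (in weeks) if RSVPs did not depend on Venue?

With the dependency in place, Venue→RSVPs→Seating = 9+1+12 = 22 sets the finish at 22 weeks.
Without Venue→RSVPs, RSVPs's earliest start moves from 9 to 0.
After: Venue→Seating = 9+12 = 21 → 21 weeks.

21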